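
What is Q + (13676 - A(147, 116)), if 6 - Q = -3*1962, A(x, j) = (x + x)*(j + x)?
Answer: -57754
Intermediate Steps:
A(x, j) = 2*x*(j + x) (A(x, j) = (2*x)*(j + x) = 2*x*(j + x))
Q = 5892 (Q = 6 - (-3)*1962 = 6 - 1*(-5886) = 6 + 5886 = 5892)
Q + (13676 - A(147, 116)) = 5892 + (13676 - 2*147*(116 + 147)) = 5892 + (13676 - 2*147*263) = 5892 + (13676 - 1*77322) = 5892 + (13676 - 77322) = 5892 - 63646 = -57754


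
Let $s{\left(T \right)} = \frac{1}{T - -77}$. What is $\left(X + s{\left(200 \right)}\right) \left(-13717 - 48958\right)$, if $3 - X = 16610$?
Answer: $\frac{288313649150}{277} \approx 1.0408 \cdot 10^{9}$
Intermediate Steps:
$X = -16607$ ($X = 3 - 16610 = -16607$)
$s{\left(T \right)} = \frac{1}{77 + T}$ ($s{\left(T \right)} = \frac{1}{T + \left(-21 + 98\right)} = \frac{1}{T + 77} = \frac{1}{77 + T}$)
$\left(X + s{\left(200 \right)}\right) \left(-13717 - 48958\right) = \left(-16607 + \frac{1}{77 + 200}\right) \left(-13717 - 48958\right) = \left(-16607 + \frac{1}{277}\right) \left(-62675\right) = \left(- \frac{4600138}{277}\right) \left(-62675\right) = \frac{288313649150}{277}$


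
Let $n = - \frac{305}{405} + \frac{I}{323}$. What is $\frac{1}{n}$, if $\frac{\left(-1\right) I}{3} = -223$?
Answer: $\frac{26163}{34486} \approx 0.75866$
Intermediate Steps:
$I = 669$ ($I = \left(-3\right) \left(-223\right) = 669$)
$n = \frac{34486}{26163}$ ($n = - \frac{305}{405} + \frac{669}{323} = \left(-305\right) \frac{1}{405} + 669 \cdot \frac{1}{323} = - \frac{61}{81} + \frac{669}{323} = \frac{34486}{26163} \approx 1.3181$)
$\frac{1}{n} = \frac{1}{\frac{34486}{26163}} = \frac{26163}{34486}$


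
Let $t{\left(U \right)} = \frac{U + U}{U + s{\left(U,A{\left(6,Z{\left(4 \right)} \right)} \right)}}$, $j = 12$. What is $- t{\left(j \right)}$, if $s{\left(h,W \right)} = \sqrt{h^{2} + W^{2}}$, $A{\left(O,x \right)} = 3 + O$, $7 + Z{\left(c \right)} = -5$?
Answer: $- \frac{8}{9} \approx -0.88889$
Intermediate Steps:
$Z{\left(c \right)} = -12$ ($Z{\left(c \right)} = -7 - 5 = -12$)
$s{\left(h,W \right)} = \sqrt{W^{2} + h^{2}}$
$t{\left(U \right)} = \frac{2 U}{U + \sqrt{81 + U^{2}}}$ ($t{\left(U \right)} = \frac{U + U}{U + \sqrt{\left(3 + 6\right)^{2} + U^{2}}} = \frac{2 U}{U + \sqrt{9^{2} + U^{2}}} = \frac{2 U}{U + \sqrt{81 + U^{2}}}$)
$- t{\left(j \right)} = - \frac{2 \cdot 12}{12 + \sqrt{81 + 12^{2}}} = - \frac{2 \cdot 12}{12 + \sqrt{81 + 144}} = - \frac{2 \cdot 12}{12 + \sqrt{225}} = - \frac{2 \cdot 12}{12 + 15} = - \frac{2 \cdot 12}{27} = \left(-1\right) \frac{8}{9} = - \frac{8}{9}$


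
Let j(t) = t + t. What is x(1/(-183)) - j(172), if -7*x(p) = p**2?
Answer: -80641513/234423 ≈ -344.00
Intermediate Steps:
j(t) = 2*t
x(p) = -p**2/7
x(1/(-183)) - j(172) = -(1/(-183))**2/7 - 2*172 = -(-1/183)**2/7 - 1*344 = -1/7*1/33489 - 344 = -1/234423 - 344 = -80641513/234423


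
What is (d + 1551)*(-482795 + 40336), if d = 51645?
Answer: -23537048964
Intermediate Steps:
(d + 1551)*(-482795 + 40336) = (51645 + 1551)*(-482795 + 40336) = 53196*(-442459) = -23537048964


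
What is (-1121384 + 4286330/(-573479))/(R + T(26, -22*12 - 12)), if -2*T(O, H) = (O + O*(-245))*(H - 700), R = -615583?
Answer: 643094461266/2128441501945 ≈ 0.30214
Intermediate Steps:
T(O, H) = 122*O*(-700 + H) (T(O, H) = -(O + O*(-245))*(H - 700)/2 = -(O - 245*O)*(-700 + H)/2 = -(-244*O)*(-700 + H)/2 = -(-122)*O*(-700 + H) = 122*O*(-700 + H))
(-1121384 + 4286330/(-573479))/(R + T(26, -22*12 - 12)) = (-1121384 + 4286330/(-573479))/(-615583 + 122*26*(-700 + (-22*12 - 12))) = (-1121384 + 4286330*(-1/573479))/(-615583 + 122*26*(-700 + (-264 - 12))) = (-1121384 - 4286330/573479)/(-615583 + 122*26*(-700 - 276)) = -643094461266/(573479*(-615583 + 122*26*(-976))) = -643094461266/(573479*(-615583 - 3095872)) = -643094461266/573479/(-3711455) = -643094461266/573479*(-1/3711455) = 643094461266/2128441501945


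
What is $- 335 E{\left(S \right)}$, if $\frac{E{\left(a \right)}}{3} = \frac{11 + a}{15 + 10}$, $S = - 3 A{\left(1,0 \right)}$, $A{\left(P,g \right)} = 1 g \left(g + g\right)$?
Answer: $- \frac{2211}{5} \approx -442.2$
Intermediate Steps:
$A{\left(P,g \right)} = 2 g^{2}$ ($A{\left(P,g \right)} = g 2 g = 2 g^{2}$)
$S = 0$ ($S = - 3 \cdot 2 \cdot 0^{2} = - 3 \cdot 2 \cdot 0 = \left(-3\right) 0 = 0$)
$E{\left(a \right)} = \frac{33}{25} + \frac{3 a}{25}$ ($E{\left(a \right)} = 3 \frac{11 + a}{15 + 10} = 3 \frac{11 + a}{25} = 3 \left(11 + a\right) \frac{1}{25} = 3 \left(\frac{11}{25} + \frac{a}{25}\right) = \frac{33}{25} + \frac{3 a}{25}$)
$- 335 E{\left(S \right)} = - 335 \left(\frac{33}{25} + \frac{3}{25} \cdot 0\right) = - 335 \left(\frac{33}{25} + 0\right) = \left(-335\right) \frac{33}{25} = - \frac{2211}{5}$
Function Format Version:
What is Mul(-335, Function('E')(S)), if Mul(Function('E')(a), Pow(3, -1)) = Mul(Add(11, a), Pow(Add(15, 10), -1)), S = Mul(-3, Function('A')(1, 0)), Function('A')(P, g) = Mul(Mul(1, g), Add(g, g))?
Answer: Rational(-2211, 5) ≈ -442.20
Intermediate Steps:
Function('A')(P, g) = Mul(2, Pow(g, 2)) (Function('A')(P, g) = Mul(g, Mul(2, g)) = Mul(2, Pow(g, 2)))
S = 0 (S = Mul(-3, Mul(2, Pow(0, 2))) = Mul(-3, Mul(2, 0)) = Mul(-3, 0) = 0)
Function('E')(a) = Add(Rational(33, 25), Mul(Rational(3, 25), a)) (Function('E')(a) = Mul(3, Mul(Add(11, a), Pow(Add(15, 10), -1))) = Mul(3, Mul(Add(11, a), Pow(25, -1))) = Mul(3, Mul(Add(11, a), Rational(1, 25))) = Mul(3, Add(Rational(11, 25), Mul(Rational(1, 25), a))) = Add(Rational(33, 25), Mul(Rational(3, 25), a)))
Mul(-335, Function('E')(S)) = Mul(-335, Add(Rational(33, 25), Mul(Rational(3, 25), 0))) = Mul(-335, Add(Rational(33, 25), 0)) = Mul(-335, Rational(33, 25)) = Rational(-2211, 5)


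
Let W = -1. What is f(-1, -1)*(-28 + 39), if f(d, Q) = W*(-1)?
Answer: 11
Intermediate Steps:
f(d, Q) = 1 (f(d, Q) = -1*(-1) = 1)
f(-1, -1)*(-28 + 39) = 1*(-28 + 39) = 1*11 = 11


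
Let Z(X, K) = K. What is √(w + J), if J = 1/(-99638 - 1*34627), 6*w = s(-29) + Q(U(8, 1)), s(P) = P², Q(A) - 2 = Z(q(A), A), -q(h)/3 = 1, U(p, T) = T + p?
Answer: √2559846677685/134265 ≈ 11.916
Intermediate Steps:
q(h) = -3 (q(h) = -3*1 = -3)
Q(A) = 2 + A
w = 142 (w = ((-29)² + (2 + (1 + 8)))/6 = (841 + (2 + 9))/6 = (841 + 11)/6 = (⅙)*852 = 142)
J = -1/134265 (J = 1/(-99638 - 34627) = 1/(-134265) = -1/134265 ≈ -7.4480e-6)
√(w + J) = √(142 - 1/134265) = √(19065629/134265) = √2559846677685/134265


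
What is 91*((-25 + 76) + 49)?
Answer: 9100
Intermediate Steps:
91*((-25 + 76) + 49) = 91*(51 + 49) = 91*100 = 9100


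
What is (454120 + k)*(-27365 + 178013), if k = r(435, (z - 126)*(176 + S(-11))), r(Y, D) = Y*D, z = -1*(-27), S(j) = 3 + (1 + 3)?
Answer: -1118828800200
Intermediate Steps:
S(j) = 7 (S(j) = 3 + 4 = 7)
z = 27
r(Y, D) = D*Y
k = -7880895 (k = ((27 - 126)*(176 + 7))*435 = -99*183*435 = -18117*435 = -7880895)
(454120 + k)*(-27365 + 178013) = (454120 - 7880895)*(-27365 + 178013) = -7426775*150648 = -1118828800200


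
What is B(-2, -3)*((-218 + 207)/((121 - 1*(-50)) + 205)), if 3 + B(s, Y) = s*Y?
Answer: -33/376 ≈ -0.087766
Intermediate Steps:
B(s, Y) = -3 + Y*s (B(s, Y) = -3 + s*Y = -3 + Y*s)
B(-2, -3)*((-218 + 207)/((121 - 1*(-50)) + 205)) = (-3 - 3*(-2))*((-218 + 207)/((121 - 1*(-50)) + 205)) = (-3 + 6)*(-11/((121 + 50) + 205)) = 3*(-11/(171 + 205)) = 3*(-11/376) = -33/376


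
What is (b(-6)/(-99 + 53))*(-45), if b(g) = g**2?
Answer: 810/23 ≈ 35.217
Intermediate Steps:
(b(-6)/(-99 + 53))*(-45) = ((-6)**2/(-99 + 53))*(-45) = (36/(-46))*(-45) = -1/46*36*(-45) = -18/23*(-45) = 810/23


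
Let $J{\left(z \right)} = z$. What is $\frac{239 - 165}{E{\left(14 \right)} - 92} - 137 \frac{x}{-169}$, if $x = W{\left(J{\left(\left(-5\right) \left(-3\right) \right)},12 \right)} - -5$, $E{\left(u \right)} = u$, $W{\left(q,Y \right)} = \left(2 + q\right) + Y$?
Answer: $\frac{13493}{507} \approx 26.613$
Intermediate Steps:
$W{\left(q,Y \right)} = 2 + Y + q$
$x = 34$ ($x = \left(2 + 12 - -15\right) - -5 = \left(2 + 12 + 15\right) + 5 = 29 + 5 = 34$)
$\frac{239 - 165}{E{\left(14 \right)} - 92} - 137 \frac{x}{-169} = \frac{239 - 165}{14 - 92} - 137 \frac{34}{-169} = \frac{74}{-78} - 137 \cdot 34 \left(- \frac{1}{169}\right) = 74 \left(- \frac{1}{78}\right) - - \frac{4658}{169} = - \frac{37}{39} + \frac{4658}{169} = \frac{13493}{507}$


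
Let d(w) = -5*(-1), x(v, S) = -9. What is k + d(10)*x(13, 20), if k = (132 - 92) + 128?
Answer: 123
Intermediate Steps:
k = 168 (k = 40 + 128 = 168)
d(w) = 5
k + d(10)*x(13, 20) = 168 + 5*(-9) = 168 - 45 = 123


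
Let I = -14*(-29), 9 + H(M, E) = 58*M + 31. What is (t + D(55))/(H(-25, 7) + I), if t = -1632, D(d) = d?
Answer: 1577/1022 ≈ 1.5431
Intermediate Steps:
H(M, E) = 22 + 58*M (H(M, E) = -9 + (58*M + 31) = -9 + (31 + 58*M) = 22 + 58*M)
I = 406
(t + D(55))/(H(-25, 7) + I) = (-1632 + 55)/((22 + 58*(-25)) + 406) = -1577/((22 - 1450) + 406) = -1577/(-1428 + 406) = -1577/(-1022) = -1577*(-1/1022) = 1577/1022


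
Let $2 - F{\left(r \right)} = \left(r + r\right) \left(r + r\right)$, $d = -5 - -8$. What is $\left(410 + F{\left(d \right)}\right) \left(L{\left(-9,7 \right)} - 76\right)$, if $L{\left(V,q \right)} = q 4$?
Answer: $-18048$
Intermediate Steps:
$d = 3$ ($d = -5 + 8 = 3$)
$F{\left(r \right)} = 2 - 4 r^{2}$ ($F{\left(r \right)} = 2 - \left(r + r\right) \left(r + r\right) = 2 - 2 r 2 r = 2 - 4 r^{2}$)
$L{\left(V,q \right)} = 4 q$
$\left(410 + F{\left(d \right)}\right) \left(L{\left(-9,7 \right)} - 76\right) = \left(410 + \left(2 - 4 \cdot 3^{2}\right)\right) \left(4 \cdot 7 - 76\right) = \left(410 + \left(2 - 36\right)\right) \left(28 - 76\right) = \left(410 + \left(2 - 36\right)\right) \left(-48\right) = \left(410 - 34\right) \left(-48\right) = 376 \left(-48\right) = -18048$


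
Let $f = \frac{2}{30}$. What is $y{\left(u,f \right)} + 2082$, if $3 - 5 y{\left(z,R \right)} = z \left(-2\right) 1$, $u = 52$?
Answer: $\frac{10517}{5} \approx 2103.4$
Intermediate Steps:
$f = \frac{1}{15}$ ($f = 2 \cdot \frac{1}{30} = \frac{1}{15} \approx 0.066667$)
$y{\left(z,R \right)} = \frac{3}{5} + \frac{2 z}{5}$ ($y{\left(z,R \right)} = \frac{3}{5} - \frac{z \left(-2\right) 1}{5} = \frac{3}{5} - \frac{- 2 z 1}{5} = \frac{3}{5} - \frac{\left(-2\right) z}{5} = \frac{3}{5} + \frac{2 z}{5}$)
$y{\left(u,f \right)} + 2082 = \left(\frac{3}{5} + \frac{2}{5} \cdot 52\right) + 2082 = \left(\frac{3}{5} + \frac{104}{5}\right) + 2082 = \frac{107}{5} + 2082 = \frac{10517}{5}$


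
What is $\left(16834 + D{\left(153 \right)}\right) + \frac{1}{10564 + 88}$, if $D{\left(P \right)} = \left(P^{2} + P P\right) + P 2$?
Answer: $\frac{681280617}{10652} \approx 63958.0$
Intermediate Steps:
$D{\left(P \right)} = 2 P + 2 P^{2}$ ($D{\left(P \right)} = \left(P^{2} + P^{2}\right) + 2 P = 2 P^{2} + 2 P = 2 P + 2 P^{2}$)
$\left(16834 + D{\left(153 \right)}\right) + \frac{1}{10564 + 88} = \left(16834 + 2 \cdot 153 \left(1 + 153\right)\right) + \frac{1}{10564 + 88} = \left(16834 + 2 \cdot 153 \cdot 154\right) + \frac{1}{10652} = \left(16834 + 47124\right) + \frac{1}{10652} = 63958 + \frac{1}{10652} = \frac{681280617}{10652}$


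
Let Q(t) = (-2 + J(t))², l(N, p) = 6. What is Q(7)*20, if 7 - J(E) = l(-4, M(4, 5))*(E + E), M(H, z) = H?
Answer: 124820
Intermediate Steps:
J(E) = 7 - 12*E (J(E) = 7 - 6*(E + E) = 7 - 6*2*E = 7 - 12*E)
Q(t) = (5 - 12*t)² (Q(t) = (-2 + (7 - 12*t))² = (5 - 12*t)²)
Q(7)*20 = (-5 + 12*7)²*20 = (-5 + 84)²*20 = 79²*20 = 6241*20 = 124820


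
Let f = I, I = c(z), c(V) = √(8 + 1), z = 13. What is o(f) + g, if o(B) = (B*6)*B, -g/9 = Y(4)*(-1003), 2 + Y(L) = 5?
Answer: 27135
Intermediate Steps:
Y(L) = 3 (Y(L) = -2 + 5 = 3)
c(V) = 3 (c(V) = √9 = 3)
I = 3
f = 3
g = 27081 (g = -27*(-1003) = -9*(-3009) = 27081)
o(B) = 6*B² (o(B) = (6*B)*B = 6*B²)
o(f) + g = 6*3² + 27081 = 6*9 + 27081 = 54 + 27081 = 27135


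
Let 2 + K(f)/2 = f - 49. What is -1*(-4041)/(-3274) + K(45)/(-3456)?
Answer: -580267/471456 ≈ -1.2308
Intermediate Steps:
K(f) = -102 + 2*f (K(f) = -4 + 2*(f - 49) = -4 + 2*(-49 + f) = -4 + (-98 + 2*f) = -102 + 2*f)
-1*(-4041)/(-3274) + K(45)/(-3456) = -1*(-4041)/(-3274) + (-102 + 2*45)/(-3456) = 4041*(-1/3274) + (-102 + 90)*(-1/3456) = -4041/3274 - 12*(-1/3456) = -4041/3274 + 1/288 = -580267/471456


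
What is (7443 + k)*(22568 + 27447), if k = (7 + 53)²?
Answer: 552315645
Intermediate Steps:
k = 3600 (k = 60² = 3600)
(7443 + k)*(22568 + 27447) = (7443 + 3600)*(22568 + 27447) = 11043*50015 = 552315645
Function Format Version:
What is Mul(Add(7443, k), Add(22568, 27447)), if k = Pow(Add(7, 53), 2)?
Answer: 552315645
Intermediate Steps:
k = 3600 (k = Pow(60, 2) = 3600)
Mul(Add(7443, k), Add(22568, 27447)) = Mul(Add(7443, 3600), Add(22568, 27447)) = Mul(11043, 50015) = 552315645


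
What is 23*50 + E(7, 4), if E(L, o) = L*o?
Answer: 1178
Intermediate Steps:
23*50 + E(7, 4) = 23*50 + 7*4 = 1150 + 28 = 1178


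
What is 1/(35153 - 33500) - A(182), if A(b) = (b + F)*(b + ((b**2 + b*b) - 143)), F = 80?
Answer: -28707971681/1653 ≈ -1.7367e+7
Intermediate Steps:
A(b) = (80 + b)*(-143 + b + 2*b**2) (A(b) = (b + 80)*(b + ((b**2 + b*b) - 143)) = (80 + b)*(b + ((b**2 + b**2) - 143)) = (80 + b)*(b + (2*b**2 - 143)) = (80 + b)*(b + (-143 + 2*b**2)) = (80 + b)*(-143 + b + 2*b**2))
1/(35153 - 33500) - A(182) = 1/(35153 - 33500) - (-11440 - 63*182 + 2*182**3 + 161*182**2) = 1/1653 - (-11440 - 11466 + 2*6028568 + 161*33124) = 1/1653 - (-11440 - 11466 + 12057136 + 5332964) = 1/1653 - 1*17367194 = 1/1653 - 17367194 = -28707971681/1653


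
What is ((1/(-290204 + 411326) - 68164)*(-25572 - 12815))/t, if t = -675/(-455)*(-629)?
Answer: -1696503440657207/605004390 ≈ -2.8041e+6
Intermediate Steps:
t = -84915/91 (t = -675*(-1/455)*(-629) = (135/91)*(-629) = -84915/91 ≈ -933.13)
((1/(-290204 + 411326) - 68164)*(-25572 - 12815))/t = ((1/(-290204 + 411326) - 68164)*(-25572 - 12815))/(-84915/91) = ((1/121122 - 68164)*(-38387))*(-91/84915) = -8256160007/121122*(-38387)*(-91/84915) = (316929214188709/121122)*(-91/84915) = -1696503440657207/605004390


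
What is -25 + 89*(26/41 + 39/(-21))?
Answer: -38414/287 ≈ -133.85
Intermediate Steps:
-25 + 89*(26/41 + 39/(-21)) = -25 + 89*(26*(1/41) + 39*(-1/21)) = -25 + 89*(26/41 - 13/7) = -25 + 89*(-351/287) = -25 - 31239/287 = -38414/287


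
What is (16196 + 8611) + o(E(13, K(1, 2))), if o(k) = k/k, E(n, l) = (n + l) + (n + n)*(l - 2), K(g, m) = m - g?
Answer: 24808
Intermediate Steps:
E(n, l) = l + n + 2*n*(-2 + l) (E(n, l) = (l + n) + (2*n)*(-2 + l) = (l + n) + 2*n*(-2 + l) = l + n + 2*n*(-2 + l))
o(k) = 1
(16196 + 8611) + o(E(13, K(1, 2))) = (16196 + 8611) + 1 = 24807 + 1 = 24808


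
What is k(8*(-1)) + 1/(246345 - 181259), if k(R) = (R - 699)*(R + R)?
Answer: 736252833/65086 ≈ 11312.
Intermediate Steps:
k(R) = 2*R*(-699 + R) (k(R) = (-699 + R)*(2*R) = 2*R*(-699 + R))
k(8*(-1)) + 1/(246345 - 181259) = 2*(8*(-1))*(-699 + 8*(-1)) + 1/(246345 - 181259) = 2*(-8)*(-699 - 8) + 1/65086 = 2*(-8)*(-707) + 1/65086 = 11312 + 1/65086 = 736252833/65086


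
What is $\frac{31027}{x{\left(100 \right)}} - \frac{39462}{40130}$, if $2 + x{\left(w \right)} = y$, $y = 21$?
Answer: $\frac{32746414}{20065} \approx 1632.0$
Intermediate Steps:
$x{\left(w \right)} = 19$ ($x{\left(w \right)} = -2 + 21 = 19$)
$\frac{31027}{x{\left(100 \right)}} - \frac{39462}{40130} = \frac{31027}{19} - \frac{39462}{40130} = 31027 \cdot \frac{1}{19} - \frac{19731}{20065} = 1633 - \frac{19731}{20065} = \frac{32746414}{20065}$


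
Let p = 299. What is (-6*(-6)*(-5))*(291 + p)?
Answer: -106200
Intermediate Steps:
(-6*(-6)*(-5))*(291 + p) = (-6*(-6)*(-5))*(291 + 299) = (36*(-5))*590 = -180*590 = -106200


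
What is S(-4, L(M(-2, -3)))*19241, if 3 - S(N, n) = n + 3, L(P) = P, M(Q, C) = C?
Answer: 57723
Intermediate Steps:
S(N, n) = -n (S(N, n) = 3 - (n + 3) = 3 - (3 + n) = 3 + (-3 - n) = -n)
S(-4, L(M(-2, -3)))*19241 = -1*(-3)*19241 = 3*19241 = 57723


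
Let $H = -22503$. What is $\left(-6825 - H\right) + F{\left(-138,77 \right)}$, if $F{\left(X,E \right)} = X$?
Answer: $15540$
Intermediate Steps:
$\left(-6825 - H\right) + F{\left(-138,77 \right)} = \left(-6825 - -22503\right) - 138 = \left(-6825 + 22503\right) - 138 = 15678 - 138 = 15540$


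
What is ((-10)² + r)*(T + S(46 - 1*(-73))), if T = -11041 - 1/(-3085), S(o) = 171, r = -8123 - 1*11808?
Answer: 665011742619/3085 ≈ 2.1556e+8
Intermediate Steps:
r = -19931 (r = -8123 - 11808 = -19931)
T = -34061484/3085 (T = -11041 - 1*(-1/3085) = -11041 + 1/3085 = -34061484/3085 ≈ -11041.)
((-10)² + r)*(T + S(46 - 1*(-73))) = ((-10)² - 19931)*(-34061484/3085 + 171) = (100 - 19931)*(-33533949/3085) = -19831*(-33533949/3085) = 665011742619/3085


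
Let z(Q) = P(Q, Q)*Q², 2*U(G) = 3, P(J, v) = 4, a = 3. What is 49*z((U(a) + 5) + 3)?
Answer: 17689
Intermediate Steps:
U(G) = 3/2 (U(G) = (½)*3 = 3/2)
z(Q) = 4*Q²
49*z((U(a) + 5) + 3) = 49*(4*((3/2 + 5) + 3)²) = 49*(4*(13/2 + 3)²) = 49*(4*(19/2)²) = 49*(4*(361/4)) = 49*361 = 17689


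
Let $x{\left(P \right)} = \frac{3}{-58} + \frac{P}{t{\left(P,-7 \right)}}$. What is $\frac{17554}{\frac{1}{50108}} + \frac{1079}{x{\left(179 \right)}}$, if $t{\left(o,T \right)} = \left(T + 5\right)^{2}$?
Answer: $\frac{4560704514084}{5185} \approx 8.796 \cdot 10^{8}$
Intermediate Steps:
$t{\left(o,T \right)} = \left(5 + T\right)^{2}$
$x{\left(P \right)} = - \frac{3}{58} + \frac{P}{4}$ ($x{\left(P \right)} = \frac{3}{-58} + \frac{P}{\left(5 - 7\right)^{2}} = 3 \left(- \frac{1}{58}\right) + \frac{P}{\left(-2\right)^{2}} = - \frac{3}{58} + \frac{P}{4}$)
$\frac{17554}{\frac{1}{50108}} + \frac{1079}{x{\left(179 \right)}} = \frac{17554}{\frac{1}{50108}} + \frac{1079}{- \frac{3}{58} + \frac{1}{4} \cdot 179} = 17554 \frac{1}{\frac{1}{50108}} + \frac{1079}{- \frac{3}{58} + \frac{179}{4}} = 17554 \cdot 50108 + \frac{1079}{\frac{5185}{116}} = 879595832 + 1079 \cdot \frac{116}{5185} = 879595832 + \frac{125164}{5185} = \frac{4560704514084}{5185}$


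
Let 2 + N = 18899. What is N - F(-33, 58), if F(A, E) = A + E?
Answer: 18872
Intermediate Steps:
N = 18897 (N = -2 + 18899 = 18897)
N - F(-33, 58) = 18897 - (-33 + 58) = 18897 - 1*25 = 18897 - 25 = 18872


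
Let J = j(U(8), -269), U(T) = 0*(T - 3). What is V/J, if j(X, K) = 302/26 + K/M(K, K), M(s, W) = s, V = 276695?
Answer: 3597035/164 ≈ 21933.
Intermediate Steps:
U(T) = 0 (U(T) = 0*(-3 + T) = 0)
j(X, K) = 164/13 (j(X, K) = 302/26 + K/K = 302*(1/26) + 1 = 151/13 + 1 = 164/13)
J = 164/13 ≈ 12.615
V/J = 276695/(164/13) = 276695*(13/164) = 3597035/164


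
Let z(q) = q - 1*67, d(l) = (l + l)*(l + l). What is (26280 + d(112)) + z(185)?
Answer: 76574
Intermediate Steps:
d(l) = 4*l² (d(l) = (2*l)*(2*l) = 4*l²)
z(q) = -67 + q (z(q) = q - 67 = -67 + q)
(26280 + d(112)) + z(185) = (26280 + 4*112²) + (-67 + 185) = (26280 + 4*12544) + 118 = (26280 + 50176) + 118 = 76456 + 118 = 76574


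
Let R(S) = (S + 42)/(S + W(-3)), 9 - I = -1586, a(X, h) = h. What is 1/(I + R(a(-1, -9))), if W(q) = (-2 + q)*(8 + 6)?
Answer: 79/125972 ≈ 0.00062712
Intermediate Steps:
W(q) = -28 + 14*q (W(q) = (-2 + q)*14 = -28 + 14*q)
I = 1595 (I = 9 - 1*(-1586) = 9 + 1586 = 1595)
R(S) = (42 + S)/(-70 + S) (R(S) = (S + 42)/(S + (-28 + 14*(-3))) = (42 + S)/(S + (-28 - 42)) = (42 + S)/(S - 70) = (42 + S)/(-70 + S))
1/(I + R(a(-1, -9))) = 1/(1595 + (42 - 9)/(-70 - 9)) = 1/(1595 + 33/(-79)) = 1/(1595 - 1/79*33) = 1/(1595 - 33/79) = 1/(125972/79) = 79/125972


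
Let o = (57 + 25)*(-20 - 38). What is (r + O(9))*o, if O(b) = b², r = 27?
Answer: -513648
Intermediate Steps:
o = -4756 (o = 82*(-58) = -4756)
(r + O(9))*o = (27 + 9²)*(-4756) = (27 + 81)*(-4756) = 108*(-4756) = -513648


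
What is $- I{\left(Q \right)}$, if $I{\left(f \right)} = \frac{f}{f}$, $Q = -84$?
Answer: $-1$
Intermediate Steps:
$I{\left(f \right)} = 1$
$- I{\left(Q \right)} = \left(-1\right) 1 = -1$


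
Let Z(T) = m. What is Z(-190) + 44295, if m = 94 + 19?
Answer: 44408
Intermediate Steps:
m = 113
Z(T) = 113
Z(-190) + 44295 = 113 + 44295 = 44408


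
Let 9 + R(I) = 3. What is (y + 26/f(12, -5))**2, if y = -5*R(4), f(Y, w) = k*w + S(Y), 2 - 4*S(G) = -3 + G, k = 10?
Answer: 37283236/42849 ≈ 870.11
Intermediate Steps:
R(I) = -6 (R(I) = -9 + 3 = -6)
S(G) = 5/4 - G/4 (S(G) = 1/2 - (-3 + G)/4 = 1/2 + (3/4 - G/4) = 5/4 - G/4)
f(Y, w) = 5/4 + 10*w - Y/4 (f(Y, w) = 10*w + (5/4 - Y/4) = 5/4 + 10*w - Y/4)
y = 30 (y = -5*(-6) = 30)
(y + 26/f(12, -5))**2 = (30 + 26/(5/4 + 10*(-5) - 1/4*12))**2 = (30 + 26/(5/4 - 50 - 3))**2 = (30 + 26/(-207/4))**2 = (30 + 26*(-4/207))**2 = (30 - 104/207)**2 = (6106/207)**2 = 37283236/42849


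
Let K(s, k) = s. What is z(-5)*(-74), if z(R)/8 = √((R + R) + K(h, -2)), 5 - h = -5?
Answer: 0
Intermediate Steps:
h = 10 (h = 5 - 1*(-5) = 5 + 5 = 10)
z(R) = 8*√(10 + 2*R) (z(R) = 8*√((R + R) + 10) = 8*√(2*R + 10) = 8*√(10 + 2*R))
z(-5)*(-74) = (8*√(10 + 2*(-5)))*(-74) = (8*√(10 - 10))*(-74) = (8*√0)*(-74) = (8*0)*(-74) = 0*(-74) = 0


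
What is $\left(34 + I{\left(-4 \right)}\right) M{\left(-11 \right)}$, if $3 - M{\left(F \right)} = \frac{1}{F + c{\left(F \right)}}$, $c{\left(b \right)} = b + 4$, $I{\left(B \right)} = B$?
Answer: $\frac{275}{3} \approx 91.667$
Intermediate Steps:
$c{\left(b \right)} = 4 + b$
$M{\left(F \right)} = 3 - \frac{1}{4 + 2 F}$ ($M{\left(F \right)} = 3 - \frac{1}{F + \left(4 + F\right)} = 3 - \frac{1}{4 + 2 F}$)
$\left(34 + I{\left(-4 \right)}\right) M{\left(-11 \right)} = \left(34 - 4\right) \frac{11 + 6 \left(-11\right)}{2 \left(2 - 11\right)} = 30 \frac{11 - 66}{2 \left(-9\right)} = 30 \cdot \frac{1}{2} \left(- \frac{1}{9}\right) \left(-55\right) = 30 \cdot \frac{55}{18} = \frac{275}{3}$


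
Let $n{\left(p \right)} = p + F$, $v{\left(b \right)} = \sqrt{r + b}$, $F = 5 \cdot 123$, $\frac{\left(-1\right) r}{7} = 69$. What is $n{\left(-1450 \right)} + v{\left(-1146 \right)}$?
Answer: $-835 + 3 i \sqrt{181} \approx -835.0 + 40.361 i$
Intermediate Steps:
$r = -483$ ($r = \left(-7\right) 69 = -483$)
$F = 615$
$v{\left(b \right)} = \sqrt{-483 + b}$
$n{\left(p \right)} = 615 + p$ ($n{\left(p \right)} = p + 615 = 615 + p$)
$n{\left(-1450 \right)} + v{\left(-1146 \right)} = \left(615 - 1450\right) + \sqrt{-483 - 1146} = -835 + \sqrt{-1629} = -835 + 3 i \sqrt{181}$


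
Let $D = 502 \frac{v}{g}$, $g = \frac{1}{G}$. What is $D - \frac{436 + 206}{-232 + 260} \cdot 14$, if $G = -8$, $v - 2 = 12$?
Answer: $-56545$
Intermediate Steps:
$v = 14$ ($v = 2 + 12 = 14$)
$g = - \frac{1}{8}$ ($g = \frac{1}{-8} = - \frac{1}{8} \approx -0.125$)
$D = -56224$ ($D = 502 \frac{14}{- \frac{1}{8}} = 502 \cdot 14 \left(-8\right) = 502 \left(-112\right) = -56224$)
$D - \frac{436 + 206}{-232 + 260} \cdot 14 = -56224 - \frac{436 + 206}{-232 + 260} \cdot 14 = -56224 - \frac{642}{28} \cdot 14 = -56224 - 642 \cdot \frac{1}{28} \cdot 14 = -56224 - \frac{321}{14} \cdot 14 = -56224 - 321 = -56545$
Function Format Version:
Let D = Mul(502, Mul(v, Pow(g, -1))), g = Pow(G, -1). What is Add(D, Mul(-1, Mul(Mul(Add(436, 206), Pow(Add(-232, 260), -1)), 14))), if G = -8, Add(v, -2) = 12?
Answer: -56545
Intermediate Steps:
v = 14 (v = Add(2, 12) = 14)
g = Rational(-1, 8) (g = Pow(-8, -1) = Rational(-1, 8) ≈ -0.12500)
D = -56224 (D = Mul(502, Mul(14, Pow(Rational(-1, 8), -1))) = Mul(502, Mul(14, -8)) = Mul(502, -112) = -56224)
Add(D, Mul(-1, Mul(Mul(Add(436, 206), Pow(Add(-232, 260), -1)), 14))) = Add(-56224, Mul(-1, Mul(Mul(Add(436, 206), Pow(Add(-232, 260), -1)), 14))) = Add(-56224, Mul(-1, Mul(Mul(642, Pow(28, -1)), 14))) = Add(-56224, Mul(-1, Mul(Mul(642, Rational(1, 28)), 14))) = Add(-56224, Mul(-1, Mul(Rational(321, 14), 14))) = Add(-56224, Mul(-1, 321)) = Add(-56224, -321) = -56545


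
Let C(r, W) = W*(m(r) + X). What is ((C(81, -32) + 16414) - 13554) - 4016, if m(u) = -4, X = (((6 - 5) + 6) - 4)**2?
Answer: -1316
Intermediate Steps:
X = 9 (X = ((1 + 6) - 4)**2 = (7 - 4)**2 = 3**2 = 9)
C(r, W) = 5*W (C(r, W) = W*(-4 + 9) = W*5 = 5*W)
((C(81, -32) + 16414) - 13554) - 4016 = ((5*(-32) + 16414) - 13554) - 4016 = ((-160 + 16414) - 13554) - 4016 = (16254 - 13554) - 4016 = 2700 - 4016 = -1316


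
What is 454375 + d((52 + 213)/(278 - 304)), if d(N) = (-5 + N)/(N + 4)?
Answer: 73154770/161 ≈ 4.5438e+5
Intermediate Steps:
d(N) = (-5 + N)/(4 + N)
454375 + d((52 + 213)/(278 - 304)) = 454375 + (-5 + (52 + 213)/(278 - 304))/(4 + (52 + 213)/(278 - 304)) = 454375 + (-5 + 265/(-26))/(4 + 265/(-26)) = 454375 + (-5 + 265*(-1/26))/(4 + 265*(-1/26)) = 454375 + (-5 - 265/26)/(4 - 265/26) = 454375 - 395/26/(-161/26) = 454375 - 26/161*(-395/26) = 454375 + 395/161 = 73154770/161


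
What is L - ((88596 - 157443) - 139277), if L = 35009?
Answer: 243133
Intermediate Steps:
L - ((88596 - 157443) - 139277) = 35009 - ((88596 - 157443) - 139277) = 35009 - (-68847 - 139277) = 35009 - 1*(-208124) = 35009 + 208124 = 243133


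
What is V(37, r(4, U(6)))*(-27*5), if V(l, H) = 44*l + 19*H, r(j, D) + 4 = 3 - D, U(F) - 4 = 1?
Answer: -204390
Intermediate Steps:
U(F) = 5 (U(F) = 4 + 1 = 5)
r(j, D) = -1 - D (r(j, D) = -4 + (3 - D) = -1 - D)
V(l, H) = 19*H + 44*l
V(37, r(4, U(6)))*(-27*5) = (19*(-1 - 1*5) + 44*37)*(-27*5) = (19*(-1 - 5) + 1628)*(-135) = (19*(-6) + 1628)*(-135) = (-114 + 1628)*(-135) = 1514*(-135) = -204390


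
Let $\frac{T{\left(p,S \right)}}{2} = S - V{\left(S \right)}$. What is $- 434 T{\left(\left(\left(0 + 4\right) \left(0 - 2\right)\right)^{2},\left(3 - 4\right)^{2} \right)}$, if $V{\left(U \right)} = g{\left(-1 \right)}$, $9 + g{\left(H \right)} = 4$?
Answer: $-5208$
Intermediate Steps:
$g{\left(H \right)} = -5$ ($g{\left(H \right)} = -9 + 4 = -5$)
$V{\left(U \right)} = -5$
$T{\left(p,S \right)} = 10 + 2 S$ ($T{\left(p,S \right)} = 2 \left(S - -5\right) = 2 \left(S + 5\right) = 2 \left(5 + S\right) = 10 + 2 S$)
$- 434 T{\left(\left(\left(0 + 4\right) \left(0 - 2\right)\right)^{2},\left(3 - 4\right)^{2} \right)} = - 434 \left(10 + 2 \left(3 - 4\right)^{2}\right) = - 434 \left(10 + 2 \left(-1\right)^{2}\right) = - 434 \left(10 + 2 \cdot 1\right) = - 434 \left(10 + 2\right) = \left(-434\right) 12 = -5208$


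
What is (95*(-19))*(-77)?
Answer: 138985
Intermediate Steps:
(95*(-19))*(-77) = -1805*(-77) = 138985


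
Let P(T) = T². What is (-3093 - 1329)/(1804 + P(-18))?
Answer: -2211/1064 ≈ -2.0780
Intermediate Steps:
(-3093 - 1329)/(1804 + P(-18)) = (-3093 - 1329)/(1804 + (-18)²) = -4422/(1804 + 324) = -4422/2128 = -4422*1/2128 = -2211/1064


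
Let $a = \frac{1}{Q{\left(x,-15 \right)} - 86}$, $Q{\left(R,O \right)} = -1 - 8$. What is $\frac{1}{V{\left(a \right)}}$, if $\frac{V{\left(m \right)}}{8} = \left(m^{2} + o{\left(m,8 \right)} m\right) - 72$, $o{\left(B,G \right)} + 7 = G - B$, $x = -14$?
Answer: $- \frac{95}{54728} \approx -0.0017359$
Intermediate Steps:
$Q{\left(R,O \right)} = -9$ ($Q{\left(R,O \right)} = -1 - 8 = -9$)
$a = - \frac{1}{95}$ ($a = \frac{1}{-9 - 86} = \frac{1}{-95} = - \frac{1}{95} \approx -0.010526$)
$o{\left(B,G \right)} = -7 + G - B$ ($o{\left(B,G \right)} = -7 - \left(B - G\right) = -7 + G - B$)
$V{\left(m \right)} = -576 + 8 m^{2} + 8 m \left(1 - m\right)$ ($V{\left(m \right)} = 8 \left(\left(m^{2} + \left(-7 + 8 - m\right) m\right) - 72\right) = 8 \left(\left(m^{2} + \left(1 - m\right) m\right) - 72\right) = 8 \left(\left(m^{2} + m \left(1 - m\right)\right) - 72\right) = 8 \left(-72 + m^{2} + m \left(1 - m\right)\right) = -576 + 8 m^{2} + 8 m \left(1 - m\right)$)
$\frac{1}{V{\left(a \right)}} = \frac{1}{-576 + 8 \left(- \frac{1}{95}\right)} = \frac{1}{-576 - \frac{8}{95}} = \frac{1}{- \frac{54728}{95}} = - \frac{95}{54728}$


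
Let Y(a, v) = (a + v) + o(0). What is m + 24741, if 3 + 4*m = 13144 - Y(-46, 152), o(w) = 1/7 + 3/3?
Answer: 783985/28 ≈ 27999.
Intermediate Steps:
o(w) = 8/7 (o(w) = 1*(⅐) + 3*(⅓) = ⅐ + 1 = 8/7)
Y(a, v) = 8/7 + a + v (Y(a, v) = (a + v) + 8/7 = 8/7 + a + v)
m = 91237/28 (m = -¾ + (13144 - (8/7 - 46 + 152))/4 = -¾ + (13144 - 1*750/7)/4 = -¾ + (13144 - 750/7)/4 = -¾ + (¼)*(91258/7) = -¾ + 45629/14 = 91237/28 ≈ 3258.5)
m + 24741 = 91237/28 + 24741 = 783985/28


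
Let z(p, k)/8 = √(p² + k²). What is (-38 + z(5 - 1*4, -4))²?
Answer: 2532 - 608*√17 ≈ 25.152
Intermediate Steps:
z(p, k) = 8*√(k² + p²) (z(p, k) = 8*√(p² + k²) = 8*√(k² + p²))
(-38 + z(5 - 1*4, -4))² = (-38 + 8*√((-4)² + (5 - 1*4)²))² = (-38 + 8*√(16 + (5 - 4)²))² = (-38 + 8*√(16 + 1²))² = (-38 + 8*√(16 + 1))² = (-38 + 8*√17)²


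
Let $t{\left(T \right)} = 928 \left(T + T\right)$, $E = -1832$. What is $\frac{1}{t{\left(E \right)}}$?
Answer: $- \frac{1}{3400192} \approx -2.941 \cdot 10^{-7}$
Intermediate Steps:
$t{\left(T \right)} = 1856 T$ ($t{\left(T \right)} = 928 \cdot 2 T = 1856 T$)
$\frac{1}{t{\left(E \right)}} = \frac{1}{1856 \left(-1832\right)} = \frac{1}{-3400192} = - \frac{1}{3400192}$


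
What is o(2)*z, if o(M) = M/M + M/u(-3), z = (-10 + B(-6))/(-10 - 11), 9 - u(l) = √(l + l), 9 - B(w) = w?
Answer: -25/87 - 10*I*√6/1827 ≈ -0.28736 - 0.013407*I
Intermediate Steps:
B(w) = 9 - w
u(l) = 9 - √2*√l (u(l) = 9 - √(l + l) = 9 - √(2*l) = 9 - √2*√l)
z = -5/21 (z = (-10 + (9 - 1*(-6)))/(-10 - 11) = (-10 + (9 + 6))/(-21) = (-10 + 15)*(-1/21) = 5*(-1/21) = -5/21 ≈ -0.23810)
o(M) = 1 + M/(9 - I*√6) (o(M) = M/M + M/(9 - √2*√(-3)) = 1 + M/(9 - √2*I*√3) = 1 + M/(9 - I*√6))
o(2)*z = (1 + (3/29)*2 + (1/87)*I*2*√6)*(-5/21) = (1 + 6/29 + 2*I*√6/87)*(-5/21) = (35/29 + 2*I*√6/87)*(-5/21) = -25/87 - 10*I*√6/1827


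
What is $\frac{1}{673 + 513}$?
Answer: $\frac{1}{1186} \approx 0.00084317$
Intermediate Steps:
$\frac{1}{673 + 513} = \frac{1}{1186}$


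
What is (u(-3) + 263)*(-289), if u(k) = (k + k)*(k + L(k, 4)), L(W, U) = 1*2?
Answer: -77741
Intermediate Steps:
L(W, U) = 2
u(k) = 2*k*(2 + k) (u(k) = (k + k)*(k + 2) = (2*k)*(2 + k) = 2*k*(2 + k))
(u(-3) + 263)*(-289) = (2*(-3)*(2 - 3) + 263)*(-289) = (2*(-3)*(-1) + 263)*(-289) = (6 + 263)*(-289) = 269*(-289) = -77741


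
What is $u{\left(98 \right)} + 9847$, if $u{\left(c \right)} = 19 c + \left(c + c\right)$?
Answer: $11905$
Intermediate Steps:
$u{\left(c \right)} = 21 c$ ($u{\left(c \right)} = 19 c + 2 c = 21 c$)
$u{\left(98 \right)} + 9847 = 21 \cdot 98 + 9847 = 2058 + 9847 = 11905$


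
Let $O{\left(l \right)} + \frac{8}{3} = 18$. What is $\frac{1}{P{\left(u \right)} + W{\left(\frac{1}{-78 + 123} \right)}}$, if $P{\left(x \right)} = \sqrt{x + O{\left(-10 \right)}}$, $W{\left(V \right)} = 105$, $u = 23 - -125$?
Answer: $\frac{9}{931} - \frac{\sqrt{30}}{4655} \approx 0.0084904$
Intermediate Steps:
$O{\left(l \right)} = \frac{46}{3}$ ($O{\left(l \right)} = - \frac{8}{3} + 18 = \frac{46}{3}$)
$u = 148$ ($u = 23 + 125 = 148$)
$P{\left(x \right)} = \sqrt{\frac{46}{3} + x}$ ($P{\left(x \right)} = \sqrt{x + \frac{46}{3}} = \sqrt{\frac{46}{3} + x}$)
$\frac{1}{P{\left(u \right)} + W{\left(\frac{1}{-78 + 123} \right)}} = \frac{1}{\frac{\sqrt{138 + 9 \cdot 148}}{3} + 105} = \frac{1}{\frac{\sqrt{138 + 1332}}{3} + 105} = \frac{1}{\frac{\sqrt{1470}}{3} + 105} = \frac{1}{\frac{7 \sqrt{30}}{3} + 105} = \frac{1}{105 + \frac{7 \sqrt{30}}{3}}$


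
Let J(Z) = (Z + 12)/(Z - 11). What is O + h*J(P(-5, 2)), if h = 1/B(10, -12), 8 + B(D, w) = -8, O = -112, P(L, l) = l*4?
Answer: -1339/12 ≈ -111.58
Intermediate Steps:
P(L, l) = 4*l
J(Z) = (12 + Z)/(-11 + Z)
B(D, w) = -16 (B(D, w) = -8 - 8 = -16)
h = -1/16 (h = 1/(-16) = -1/16 ≈ -0.062500)
O + h*J(P(-5, 2)) = -112 - (12 + 4*2)/(16*(-11 + 4*2)) = -112 - (12 + 8)/(16*(-11 + 8)) = -112 - 20/(16*(-3)) = -112 - (-1)*20/48 = -112 - 1/16*(-20/3) = -112 + 5/12 = -1339/12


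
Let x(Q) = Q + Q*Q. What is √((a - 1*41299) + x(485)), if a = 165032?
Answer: √359443 ≈ 599.54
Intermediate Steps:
x(Q) = Q + Q²
√((a - 1*41299) + x(485)) = √((165032 - 1*41299) + 485*(1 + 485)) = √((165032 - 41299) + 485*486) = √(123733 + 235710) = √359443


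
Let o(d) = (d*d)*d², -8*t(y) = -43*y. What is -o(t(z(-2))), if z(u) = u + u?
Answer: -3418801/16 ≈ -2.1368e+5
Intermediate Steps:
z(u) = 2*u
t(y) = 43*y/8 (t(y) = -(-43)*y/8 = 43*y/8)
o(d) = d⁴ (o(d) = d²*d² = d⁴)
-o(t(z(-2))) = -(43*(2*(-2))/8)⁴ = -((43/8)*(-4))⁴ = -(-43/2)⁴ = -1*3418801/16 = -3418801/16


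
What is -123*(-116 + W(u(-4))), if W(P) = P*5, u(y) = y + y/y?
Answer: 16113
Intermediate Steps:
u(y) = 1 + y (u(y) = y + 1 = 1 + y)
W(P) = 5*P
-123*(-116 + W(u(-4))) = -123*(-116 + 5*(1 - 4)) = -123*(-116 + 5*(-3)) = -123*(-116 - 15) = -123*(-131) = 16113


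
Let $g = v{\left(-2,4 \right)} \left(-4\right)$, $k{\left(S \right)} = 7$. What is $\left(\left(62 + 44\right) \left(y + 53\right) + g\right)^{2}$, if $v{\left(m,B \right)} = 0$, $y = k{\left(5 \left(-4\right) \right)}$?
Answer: $40449600$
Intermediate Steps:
$y = 7$
$g = 0$ ($g = 0 \left(-4\right) = 0$)
$\left(\left(62 + 44\right) \left(y + 53\right) + g\right)^{2} = \left(\left(62 + 44\right) \left(7 + 53\right) + 0\right)^{2} = \left(106 \cdot 60 + 0\right)^{2} = \left(6360 + 0\right)^{2} = 6360^{2} = 40449600$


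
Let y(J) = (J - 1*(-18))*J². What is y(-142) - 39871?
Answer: -2540207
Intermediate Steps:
y(J) = J²*(18 + J) (y(J) = (J + 18)*J² = (18 + J)*J² = J²*(18 + J))
y(-142) - 39871 = (-142)²*(18 - 142) - 39871 = 20164*(-124) - 39871 = -2500336 - 39871 = -2540207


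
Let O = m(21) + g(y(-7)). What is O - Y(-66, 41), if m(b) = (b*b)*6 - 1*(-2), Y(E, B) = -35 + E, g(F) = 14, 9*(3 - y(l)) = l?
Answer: 2763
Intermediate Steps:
y(l) = 3 - l/9
m(b) = 2 + 6*b**2 (m(b) = b**2*6 + 2 = 6*b**2 + 2 = 2 + 6*b**2)
O = 2662 (O = (2 + 6*21**2) + 14 = (2 + 6*441) + 14 = (2 + 2646) + 14 = 2648 + 14 = 2662)
O - Y(-66, 41) = 2662 - (-35 - 66) = 2662 - 1*(-101) = 2662 + 101 = 2763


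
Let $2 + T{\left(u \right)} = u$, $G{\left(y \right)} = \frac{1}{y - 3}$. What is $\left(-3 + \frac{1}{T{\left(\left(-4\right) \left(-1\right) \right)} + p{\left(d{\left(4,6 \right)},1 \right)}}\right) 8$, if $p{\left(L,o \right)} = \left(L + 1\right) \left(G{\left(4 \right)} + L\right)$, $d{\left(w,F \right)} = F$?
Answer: $- \frac{1216}{51} \approx -23.843$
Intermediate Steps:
$G{\left(y \right)} = \frac{1}{-3 + y}$
$T{\left(u \right)} = -2 + u$
$p{\left(L,o \right)} = \left(1 + L\right)^{2}$ ($p{\left(L,o \right)} = \left(L + 1\right) \left(\frac{1}{-3 + 4} + L\right) = \left(1 + L\right) \left(1^{-1} + L\right) = \left(1 + L\right) \left(1 + L\right) = \left(1 + L\right)^{2}$)
$\left(-3 + \frac{1}{T{\left(\left(-4\right) \left(-1\right) \right)} + p{\left(d{\left(4,6 \right)},1 \right)}}\right) 8 = \left(-3 + \frac{1}{\left(-2 - -4\right) + \left(1 + 6^{2} + 2 \cdot 6\right)}\right) 8 = \left(-3 + \frac{1}{\left(-2 + 4\right) + \left(1 + 36 + 12\right)}\right) 8 = \left(-3 + \frac{1}{2 + 49}\right) 8 = \left(-3 + \frac{1}{51}\right) 8 = \left(- \frac{152}{51}\right) 8 = - \frac{1216}{51}$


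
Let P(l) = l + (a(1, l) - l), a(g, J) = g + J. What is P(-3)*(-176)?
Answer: 352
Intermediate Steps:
a(g, J) = J + g
P(l) = 1 + l (P(l) = l + ((l + 1) - l) = l + ((1 + l) - l) = l + 1 = 1 + l)
P(-3)*(-176) = (1 - 3)*(-176) = -2*(-176) = 352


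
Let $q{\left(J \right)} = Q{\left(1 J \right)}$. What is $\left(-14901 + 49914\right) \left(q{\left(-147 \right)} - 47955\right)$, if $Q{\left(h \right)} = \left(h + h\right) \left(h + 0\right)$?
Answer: $-165856581$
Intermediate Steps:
$Q{\left(h \right)} = 2 h^{2}$ ($Q{\left(h \right)} = 2 h h = 2 h^{2}$)
$q{\left(J \right)} = 2 J^{2}$ ($q{\left(J \right)} = 2 \left(1 J\right)^{2} = 2 J^{2}$)
$\left(-14901 + 49914\right) \left(q{\left(-147 \right)} - 47955\right) = \left(-14901 + 49914\right) \left(2 \left(-147\right)^{2} - 47955\right) = 35013 \left(2 \cdot 21609 - 47955\right) = 35013 \left(43218 - 47955\right) = 35013 \left(-4737\right) = -165856581$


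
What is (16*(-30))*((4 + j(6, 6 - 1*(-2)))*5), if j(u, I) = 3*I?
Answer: -67200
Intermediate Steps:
(16*(-30))*((4 + j(6, 6 - 1*(-2)))*5) = (16*(-30))*((4 + 3*(6 - 1*(-2)))*5) = -480*(4 + 3*(6 + 2))*5 = -480*(4 + 3*8)*5 = -480*(4 + 24)*5 = -13440*5 = -480*140 = -67200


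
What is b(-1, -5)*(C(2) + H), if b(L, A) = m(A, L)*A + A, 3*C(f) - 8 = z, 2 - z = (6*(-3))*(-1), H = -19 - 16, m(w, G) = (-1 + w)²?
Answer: 20905/3 ≈ 6968.3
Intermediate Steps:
H = -35
z = -16 (z = 2 - 6*(-3)*(-1) = 2 - (-18)*(-1) = 2 - 1*18 = 2 - 18 = -16)
C(f) = -8/3 (C(f) = 8/3 + (⅓)*(-16) = 8/3 - 16/3 = -8/3)
b(L, A) = A + A*(-1 + A)² (b(L, A) = (-1 + A)²*A + A = A*(-1 + A)² + A = A + A*(-1 + A)²)
b(-1, -5)*(C(2) + H) = (-5*(1 + (-1 - 5)²))*(-8/3 - 35) = -5*(1 + (-6)²)*(-113/3) = -5*(1 + 36)*(-113/3) = -5*37*(-113/3) = -185*(-113/3) = 20905/3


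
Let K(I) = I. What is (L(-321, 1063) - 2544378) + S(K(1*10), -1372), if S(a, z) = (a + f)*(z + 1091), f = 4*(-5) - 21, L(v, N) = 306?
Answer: -2535361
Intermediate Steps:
f = -41 (f = -20 - 21 = -41)
S(a, z) = (-41 + a)*(1091 + z) (S(a, z) = (a - 41)*(z + 1091) = (-41 + a)*(1091 + z))
(L(-321, 1063) - 2544378) + S(K(1*10), -1372) = (306 - 2544378) + (-44731 - 41*(-1372) + 1091*(1*10) + (1*10)*(-1372)) = -2544072 + (-44731 + 56252 + 1091*10 + 10*(-1372)) = -2544072 + (-44731 + 56252 + 10910 - 13720) = -2544072 + 8711 = -2535361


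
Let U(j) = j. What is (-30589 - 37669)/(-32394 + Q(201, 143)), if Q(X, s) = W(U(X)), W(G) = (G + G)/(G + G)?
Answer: 68258/32393 ≈ 2.1072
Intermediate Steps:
W(G) = 1 (W(G) = (2*G)/((2*G)) = (2*G)*(1/(2*G)) = 1)
Q(X, s) = 1
(-30589 - 37669)/(-32394 + Q(201, 143)) = (-30589 - 37669)/(-32394 + 1) = -68258/(-32393) = -68258*(-1/32393) = 68258/32393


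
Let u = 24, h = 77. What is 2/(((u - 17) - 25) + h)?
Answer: 2/59 ≈ 0.033898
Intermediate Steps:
2/(((u - 17) - 25) + h) = 2/(((24 - 17) - 25) + 77) = 2/((7 - 25) + 77) = 2/(-18 + 77) = 2/59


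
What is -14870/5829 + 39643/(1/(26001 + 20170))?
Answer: 10669150664167/5829 ≈ 1.8304e+9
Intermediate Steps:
-14870/5829 + 39643/(1/(26001 + 20170)) = -14870*1/5829 + 39643/(1/46171) = -14870/5829 + 39643/(1/46171) = -14870/5829 + 39643*46171 = -14870/5829 + 1830356953 = 10669150664167/5829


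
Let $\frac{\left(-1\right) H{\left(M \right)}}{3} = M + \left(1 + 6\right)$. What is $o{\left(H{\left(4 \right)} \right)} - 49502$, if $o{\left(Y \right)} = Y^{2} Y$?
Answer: $-85439$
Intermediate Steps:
$H{\left(M \right)} = -21 - 3 M$ ($H{\left(M \right)} = - 3 \left(M + \left(1 + 6\right)\right) = - 3 \left(M + 7\right) = - 3 \left(7 + M\right) = -21 - 3 M$)
$o{\left(Y \right)} = Y^{3}$
$o{\left(H{\left(4 \right)} \right)} - 49502 = \left(-21 - 12\right)^{3} - 49502 = \left(-33\right)^{3} - 49502 = -35937 - 49502 = -85439$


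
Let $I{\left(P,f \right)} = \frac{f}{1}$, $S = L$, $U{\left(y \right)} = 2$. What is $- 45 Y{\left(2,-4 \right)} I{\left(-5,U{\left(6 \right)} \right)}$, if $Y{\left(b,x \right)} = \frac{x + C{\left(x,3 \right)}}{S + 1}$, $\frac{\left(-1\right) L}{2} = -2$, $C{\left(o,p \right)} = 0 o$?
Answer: $72$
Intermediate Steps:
$C{\left(o,p \right)} = 0$
$L = 4$ ($L = \left(-2\right) \left(-2\right) = 4$)
$S = 4$
$I{\left(P,f \right)} = f$ ($I{\left(P,f \right)} = f 1 = f$)
$Y{\left(b,x \right)} = \frac{x}{5}$ ($Y{\left(b,x \right)} = \frac{x + 0}{4 + 1} = \frac{x}{5}$)
$- 45 Y{\left(2,-4 \right)} I{\left(-5,U{\left(6 \right)} \right)} = - 45 \cdot \frac{1}{5} \left(-4\right) 2 = \left(-45\right) \left(- \frac{4}{5}\right) 2 = 36 \cdot 2 = 72$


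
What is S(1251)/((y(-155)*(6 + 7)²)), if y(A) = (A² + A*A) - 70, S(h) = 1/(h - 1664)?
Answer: -1/3348860060 ≈ -2.9861e-10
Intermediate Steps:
S(h) = 1/(-1664 + h)
y(A) = -70 + 2*A² (y(A) = (A² + A²) - 70 = 2*A² - 70 = -70 + 2*A²)
S(1251)/((y(-155)*(6 + 7)²)) = 1/((-1664 + 1251)*(((-70 + 2*(-155)²)*(6 + 7)²))) = 1/((-413)*(((-70 + 2*24025)*13²))) = -1/(169*(-70 + 48050))/413 = -1/(413*(47980*169)) = -1/413/8108620 = -1/413*1/8108620 = -1/3348860060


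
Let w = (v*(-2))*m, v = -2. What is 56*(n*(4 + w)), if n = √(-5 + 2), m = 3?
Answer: 896*I*√3 ≈ 1551.9*I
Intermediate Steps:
w = 12 (w = -2*(-2)*3 = 4*3 = 12)
n = I*√3 (n = √(-3) = I*√3 ≈ 1.732*I)
56*(n*(4 + w)) = 56*((I*√3)*(4 + 12)) = 56*((I*√3)*16) = 56*(16*I*√3) = 896*I*√3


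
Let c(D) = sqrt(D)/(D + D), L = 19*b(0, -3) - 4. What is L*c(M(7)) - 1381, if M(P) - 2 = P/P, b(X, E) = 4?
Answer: -1381 + 12*sqrt(3) ≈ -1360.2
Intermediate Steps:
M(P) = 3 (M(P) = 2 + P/P = 2 + 1 = 3)
L = 72 (L = 19*4 - 4 = 76 - 4 = 72)
c(D) = 1/(2*sqrt(D)) (c(D) = sqrt(D)/((2*D)) = (1/(2*D))*sqrt(D) = 1/(2*sqrt(D)))
L*c(M(7)) - 1381 = 72*(1/(2*sqrt(3))) - 1381 = 72*((sqrt(3)/3)/2) - 1381 = 72*(sqrt(3)/6) - 1381 = 12*sqrt(3) - 1381 = -1381 + 12*sqrt(3)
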